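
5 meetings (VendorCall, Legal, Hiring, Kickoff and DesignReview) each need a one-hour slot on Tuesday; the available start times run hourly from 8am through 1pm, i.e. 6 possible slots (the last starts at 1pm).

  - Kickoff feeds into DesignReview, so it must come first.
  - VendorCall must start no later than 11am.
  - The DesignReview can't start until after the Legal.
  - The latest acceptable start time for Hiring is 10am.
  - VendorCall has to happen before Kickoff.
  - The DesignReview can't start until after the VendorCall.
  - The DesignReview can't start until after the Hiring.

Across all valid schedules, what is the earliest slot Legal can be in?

Downstream work caps Legal at 12pm.
Legal at 8am is achievable: Legal in 8am; DesignReview in 10am; VendorCall in 8am; Hiring in 8am; Kickoff in 9am.

8am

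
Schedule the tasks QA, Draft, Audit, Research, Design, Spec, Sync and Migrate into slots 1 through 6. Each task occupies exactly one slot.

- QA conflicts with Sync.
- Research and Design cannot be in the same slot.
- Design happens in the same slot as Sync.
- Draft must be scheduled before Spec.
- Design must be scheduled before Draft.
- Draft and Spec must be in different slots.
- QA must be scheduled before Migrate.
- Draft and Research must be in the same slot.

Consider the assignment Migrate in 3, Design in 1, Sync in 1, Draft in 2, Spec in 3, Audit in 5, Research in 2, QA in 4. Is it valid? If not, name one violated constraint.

No. QA must be scheduled before Migrate is not satisfied.

Draft must be scheduled before Spec — holds.
QA conflicts with Sync — holds.
Draft and Spec must be in different slots — holds.
Draft and Research must be in the same slot — holds.
QA must be scheduled before Migrate — violated.
Design happens in the same slot as Sync — holds.
Design must be scheduled before Draft — holds.
Research and Design cannot be in the same slot — holds.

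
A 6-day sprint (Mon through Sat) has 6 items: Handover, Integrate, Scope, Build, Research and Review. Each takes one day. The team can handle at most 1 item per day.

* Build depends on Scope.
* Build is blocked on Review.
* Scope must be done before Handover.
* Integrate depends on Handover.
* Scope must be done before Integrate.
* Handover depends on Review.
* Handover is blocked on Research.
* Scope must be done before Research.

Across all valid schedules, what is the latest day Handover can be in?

Precedence pushes Handover to at least Wed; downstream work caps Handover at Fri.
Handover at Fri is achievable: Integrate in Sat, Review in Tue, Scope in Mon, Handover in Fri, Research in Thu, Build in Wed.

Fri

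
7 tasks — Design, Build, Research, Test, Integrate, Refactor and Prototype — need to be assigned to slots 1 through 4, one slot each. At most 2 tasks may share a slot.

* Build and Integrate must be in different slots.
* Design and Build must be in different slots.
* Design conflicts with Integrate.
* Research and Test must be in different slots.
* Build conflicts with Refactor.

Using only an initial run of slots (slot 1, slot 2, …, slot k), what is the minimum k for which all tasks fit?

4 slots

With at most 2 per slot and 7 tasks, at least 4 slots are needed.
4 works (last occupied slot: 4): for example Refactor=3, Integrate=3, Prototype=4, Research=1, Design=1, Build=2, Test=2.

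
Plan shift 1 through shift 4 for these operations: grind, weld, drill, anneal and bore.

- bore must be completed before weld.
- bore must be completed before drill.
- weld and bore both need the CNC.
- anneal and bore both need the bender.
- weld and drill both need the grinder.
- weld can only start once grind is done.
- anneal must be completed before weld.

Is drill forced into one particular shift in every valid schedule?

No

drill can be shift 2 (e.g. drill=shift 2, bore=shift 1, anneal=shift 2, grind=shift 1, weld=shift 3) or shift 3 (e.g. weld in shift 4; anneal in shift 2; drill in shift 3; grind in shift 1; bore in shift 1).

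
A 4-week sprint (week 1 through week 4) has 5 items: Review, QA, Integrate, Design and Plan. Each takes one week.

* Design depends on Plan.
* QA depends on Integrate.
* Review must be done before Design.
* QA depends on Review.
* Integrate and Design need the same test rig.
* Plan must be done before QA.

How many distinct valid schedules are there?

57

Splitting on Review: it can be week 1 (27), week 2 (21), week 3 (9). Listing each branch's schedules as (QA, Integrate, Design, Plan) by week number:
Review=week 1: (2,1,2,1) (2,1,3,1) (2,1,4,1) (3,1,2,1) (3,1,3,1) (3,1,3,2) (3,1,4,1) (3,1,4,2) (3,2,3,1) (3,2,3,2) (3,2,4,1) (3,2,4,2) (4,1,2,1) (4,1,3,1) (4,1,3,2) (4,1,4,1) (4,1,4,2) (4,1,4,3) (4,2,3,1) (4,2,3,2) (4,2,4,1) (4,2,4,2) (4,2,4,3) (4,3,2,1) (4,3,4,1) (4,3,4,2) (4,3,4,3) — 27.
Review=week 2: (3,1,3,1) (3,1,3,2) (3,1,4,1) (3,1,4,2) (3,2,3,1) (3,2,3,2) (3,2,4,1) (3,2,4,2) (4,1,3,1) (4,1,3,2) (4,1,4,1) (4,1,4,2) (4,1,4,3) (4,2,3,1) (4,2,3,2) (4,2,4,1) (4,2,4,2) (4,2,4,3) (4,3,4,1) (4,3,4,2) (4,3,4,3) — 21.
Review=week 3: (4,1,4,1) (4,1,4,2) (4,1,4,3) (4,2,4,1) (4,2,4,2) (4,2,4,3) (4,3,4,1) (4,3,4,2) (4,3,4,3) — 9.
Summing: 27 + 21 + 9 = 57.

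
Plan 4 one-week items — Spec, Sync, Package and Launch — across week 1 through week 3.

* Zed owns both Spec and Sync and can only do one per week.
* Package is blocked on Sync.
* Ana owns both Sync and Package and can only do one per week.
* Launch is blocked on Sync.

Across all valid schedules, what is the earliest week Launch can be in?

Precedence pushes Launch to at least week 2.
Launch at week 2 is achievable: Package -> week 2; Launch -> week 2; Spec -> week 2; Sync -> week 1.

week 2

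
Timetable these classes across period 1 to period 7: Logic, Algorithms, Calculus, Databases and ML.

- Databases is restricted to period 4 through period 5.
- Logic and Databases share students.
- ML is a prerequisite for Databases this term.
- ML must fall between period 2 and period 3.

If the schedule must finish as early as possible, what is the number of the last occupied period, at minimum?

4

The precedence chain requires at least 2 distinct periods.
Databases can't be placed before period 4, so the schedule must run through at least period 4.
4 works (last occupied period: period 4): for example Algorithms=period 1; Calculus=period 1; Logic=period 1; Databases=period 4; ML=period 2.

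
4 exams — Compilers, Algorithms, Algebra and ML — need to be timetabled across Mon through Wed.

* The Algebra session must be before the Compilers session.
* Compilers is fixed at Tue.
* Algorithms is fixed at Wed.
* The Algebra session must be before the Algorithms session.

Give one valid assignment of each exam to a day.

ML in Mon; Compilers in Tue; Algorithms in Wed; Algebra in Mon

Checking: Algebra(Mon) before Compilers(Tue); Algebra(Mon) before Algorithms(Wed); Compilers=Tue in [Tue,Tue]; Algorithms=Wed in [Wed,Wed].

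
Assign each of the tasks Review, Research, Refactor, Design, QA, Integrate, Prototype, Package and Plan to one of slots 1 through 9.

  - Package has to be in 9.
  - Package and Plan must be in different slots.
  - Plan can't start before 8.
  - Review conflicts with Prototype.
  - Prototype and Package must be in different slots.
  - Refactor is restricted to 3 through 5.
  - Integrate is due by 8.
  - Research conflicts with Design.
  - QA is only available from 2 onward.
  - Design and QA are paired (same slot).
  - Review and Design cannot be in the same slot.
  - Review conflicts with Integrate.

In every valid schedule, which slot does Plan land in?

Plan's window is 8–9.
Package is fixed at 9, and Plan can't share a slot with Package.
So Plan must be 8.

8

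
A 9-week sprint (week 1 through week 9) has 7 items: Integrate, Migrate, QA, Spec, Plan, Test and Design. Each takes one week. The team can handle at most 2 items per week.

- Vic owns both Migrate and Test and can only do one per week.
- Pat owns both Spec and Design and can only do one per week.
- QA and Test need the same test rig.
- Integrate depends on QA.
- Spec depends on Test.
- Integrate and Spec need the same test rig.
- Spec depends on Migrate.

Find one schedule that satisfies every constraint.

QA=week 1, Spec=week 3, Design=week 4, Integrate=week 2, Test=week 2, Migrate=week 1, Plan=week 3

Checking: QA(week 1) before Integrate(week 2); Test(week 2) before Spec(week 3); Migrate(week 1) before Spec(week 3); QA(week 1) != Test(week 2); Migrate(week 1) != Test(week 2); Integrate(week 2) != Spec(week 3); Spec(week 3) != Design(week 4); max 2 per week (cap 2).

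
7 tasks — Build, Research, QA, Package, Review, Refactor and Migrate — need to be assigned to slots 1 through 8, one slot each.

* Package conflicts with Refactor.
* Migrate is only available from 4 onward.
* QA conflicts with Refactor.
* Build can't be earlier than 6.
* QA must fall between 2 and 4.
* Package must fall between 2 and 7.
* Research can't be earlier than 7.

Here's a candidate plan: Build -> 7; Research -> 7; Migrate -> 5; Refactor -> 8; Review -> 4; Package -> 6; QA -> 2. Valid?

Package conflicts with Refactor — holds.
QA must fall between 2 and 4 — holds.
Build can't be earlier than 6 — holds.
Migrate is only available from 4 onward — holds.
Research can't be earlier than 7 — holds.
Package must fall between 2 and 7 — holds.
QA conflicts with Refactor — holds.

Valid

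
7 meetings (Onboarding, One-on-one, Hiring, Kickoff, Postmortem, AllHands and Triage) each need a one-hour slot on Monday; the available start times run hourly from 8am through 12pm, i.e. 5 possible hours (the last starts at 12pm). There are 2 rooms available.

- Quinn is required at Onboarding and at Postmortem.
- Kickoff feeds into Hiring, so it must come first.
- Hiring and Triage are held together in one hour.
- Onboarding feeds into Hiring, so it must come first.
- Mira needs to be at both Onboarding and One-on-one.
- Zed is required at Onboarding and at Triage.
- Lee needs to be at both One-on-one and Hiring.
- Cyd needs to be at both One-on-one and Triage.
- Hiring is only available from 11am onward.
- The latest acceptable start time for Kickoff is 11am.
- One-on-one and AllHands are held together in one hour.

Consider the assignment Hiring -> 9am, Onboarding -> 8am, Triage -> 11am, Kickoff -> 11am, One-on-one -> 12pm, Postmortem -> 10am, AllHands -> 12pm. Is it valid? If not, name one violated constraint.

No. Kickoff feeds into Hiring, so it must come first is not satisfied.

One-on-one and AllHands are held together in one hour — holds.
Zed is required at Onboarding and at Triage — holds.
Lee needs to be at both One-on-one and Hiring — holds.
Mira needs to be at both Onboarding and One-on-one — holds.
Hiring is only available from 11am onward — violated.
There are 2 rooms available — holds.
Hiring and Triage are held together in one hour — violated.
The latest acceptable start time for Kickoff is 11am — holds.
Kickoff feeds into Hiring, so it must come first — violated.
Quinn is required at Onboarding and at Postmortem — holds.
Onboarding feeds into Hiring, so it must come first — holds.
Cyd needs to be at both One-on-one and Triage — holds.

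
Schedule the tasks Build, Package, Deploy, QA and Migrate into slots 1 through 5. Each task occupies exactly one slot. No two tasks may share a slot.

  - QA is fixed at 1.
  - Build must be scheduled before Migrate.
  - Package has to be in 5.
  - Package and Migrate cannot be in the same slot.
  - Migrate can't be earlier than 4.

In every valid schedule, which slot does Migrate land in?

4

Migrate's window is 4–5.
Package is fixed at 5, and Migrate can't share a slot with Package.
So Migrate must be 4.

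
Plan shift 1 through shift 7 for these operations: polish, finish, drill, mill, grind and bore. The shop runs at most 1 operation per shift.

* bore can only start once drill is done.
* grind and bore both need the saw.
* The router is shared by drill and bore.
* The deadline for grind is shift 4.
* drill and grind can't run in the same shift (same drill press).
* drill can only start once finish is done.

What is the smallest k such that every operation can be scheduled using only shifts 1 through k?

The precedence chain requires at least 3 distinct shifts.
With at most 1 per shift and 6 operations, at least 6 shifts are needed.
6 works (last occupied shift: shift 6): for example polish in shift 5; mill in shift 6; bore in shift 4; grind in shift 1; finish in shift 2; drill in shift 3.

6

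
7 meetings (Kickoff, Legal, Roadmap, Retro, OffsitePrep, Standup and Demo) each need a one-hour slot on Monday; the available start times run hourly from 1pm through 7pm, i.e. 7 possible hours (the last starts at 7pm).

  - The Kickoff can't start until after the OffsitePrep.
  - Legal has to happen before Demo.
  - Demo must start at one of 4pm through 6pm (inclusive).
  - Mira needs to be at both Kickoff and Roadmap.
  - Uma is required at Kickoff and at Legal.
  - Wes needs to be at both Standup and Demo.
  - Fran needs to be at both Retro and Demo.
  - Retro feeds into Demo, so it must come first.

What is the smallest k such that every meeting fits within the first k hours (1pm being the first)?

4 hours

The precedence chain requires at least 2 distinct hours.
Demo can't be placed before 4pm — that is hour 4 counting from 1pm — so the schedule must run through at least 4 hours.
4 works (last occupied hour: 4pm): for example Legal in 1pm, OffsitePrep in 1pm, Roadmap in 1pm, Retro in 1pm, Standup in 1pm, Demo in 4pm, Kickoff in 2pm.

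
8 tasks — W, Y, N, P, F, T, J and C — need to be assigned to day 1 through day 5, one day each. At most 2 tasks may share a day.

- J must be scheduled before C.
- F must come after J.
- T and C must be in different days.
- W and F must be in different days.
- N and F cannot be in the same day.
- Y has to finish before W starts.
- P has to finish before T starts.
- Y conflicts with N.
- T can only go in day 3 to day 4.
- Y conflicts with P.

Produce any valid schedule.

T in day 3, Y in day 1, F in day 3, W in day 2, C in day 4, J in day 1, N in day 4, P in day 2

Checking: J(day 1) before C(day 4); Y(day 1) before W(day 2); P(day 2) before T(day 3); J(day 1) before F(day 3); T(day 3) != C(day 4); Y(day 1) != P(day 2); Y(day 1) != N(day 4); W(day 2) != F(day 3); N(day 4) != F(day 3); T=day 3 in [day 3,day 4]; max 2 per day (cap 2).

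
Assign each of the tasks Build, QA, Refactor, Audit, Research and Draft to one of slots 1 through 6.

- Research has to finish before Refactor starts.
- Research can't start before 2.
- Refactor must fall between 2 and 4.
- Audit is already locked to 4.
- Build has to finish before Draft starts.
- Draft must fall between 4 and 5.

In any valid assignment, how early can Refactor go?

3

Refactor is available from 2; precedence pushes Refactor to at least 3; Refactor's own window allows nothing later than 4.
Refactor at 3 is achievable: Research in 2, Draft in 4, Build in 1, QA in 1, Audit in 4, Refactor in 3.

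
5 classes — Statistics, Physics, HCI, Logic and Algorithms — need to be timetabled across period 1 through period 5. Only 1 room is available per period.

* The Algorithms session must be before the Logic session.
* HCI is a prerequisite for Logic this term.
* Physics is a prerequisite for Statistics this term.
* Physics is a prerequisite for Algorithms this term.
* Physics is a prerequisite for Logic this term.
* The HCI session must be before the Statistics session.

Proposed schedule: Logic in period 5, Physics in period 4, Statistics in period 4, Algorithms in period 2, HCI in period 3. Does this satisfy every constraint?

No — it violates: Only 1 room is available per period

The HCI session must be before the Statistics session — holds.
Only 1 room is available per period — violated.
HCI is a prerequisite for Logic this term — holds.
Physics is a prerequisite for Statistics this term — violated.
Physics is a prerequisite for Logic this term — holds.
The Algorithms session must be before the Logic session — holds.
Physics is a prerequisite for Algorithms this term — violated.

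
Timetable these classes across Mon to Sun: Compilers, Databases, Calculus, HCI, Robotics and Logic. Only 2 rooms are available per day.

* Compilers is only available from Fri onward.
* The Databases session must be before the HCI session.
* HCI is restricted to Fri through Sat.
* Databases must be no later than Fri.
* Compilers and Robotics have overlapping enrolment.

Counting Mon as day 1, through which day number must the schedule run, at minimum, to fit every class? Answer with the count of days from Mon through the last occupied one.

The precedence chain requires at least 2 distinct days.
With at most 2 per day and 6 classes, at least 3 days are needed.
Compilers can't be placed before Fri — that is day 5 counting from Mon — so the schedule must run through at least 5 days.
5 works (last occupied day: Fri): for example HCI in Fri, Calculus in Mon, Robotics in Tue, Databases in Mon, Compilers in Fri, Logic in Tue.

5 days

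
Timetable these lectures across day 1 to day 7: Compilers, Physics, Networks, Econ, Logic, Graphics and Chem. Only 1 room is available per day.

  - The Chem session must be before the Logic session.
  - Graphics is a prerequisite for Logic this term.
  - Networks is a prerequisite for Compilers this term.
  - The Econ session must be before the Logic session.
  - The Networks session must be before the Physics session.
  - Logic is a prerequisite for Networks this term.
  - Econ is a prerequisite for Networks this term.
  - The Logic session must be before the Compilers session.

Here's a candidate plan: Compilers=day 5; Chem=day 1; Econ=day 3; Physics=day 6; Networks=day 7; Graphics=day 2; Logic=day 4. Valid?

Networks is a prerequisite for Compilers this term — violated.
The Logic session must be before the Compilers session — holds.
Graphics is a prerequisite for Logic this term — holds.
Logic is a prerequisite for Networks this term — holds.
The Networks session must be before the Physics session — violated.
Only 1 room is available per day — holds.
Econ is a prerequisite for Networks this term — holds.
The Econ session must be before the Logic session — holds.
The Chem session must be before the Logic session — holds.

No — it violates: Networks is a prerequisite for Compilers this term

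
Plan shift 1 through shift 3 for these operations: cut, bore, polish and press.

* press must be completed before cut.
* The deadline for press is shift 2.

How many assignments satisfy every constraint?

Splitting on cut: it can be shift 2 (9), shift 3 (18). Listing each branch's schedules as (bore, polish, press) by shift number:
cut=shift 2: (1,1,1) (1,2,1) (1,3,1) (2,1,1) (2,2,1) (2,3,1) (3,1,1) (3,2,1) (3,3,1) — 9.
cut=shift 3: (1,1,1) (1,1,2) (1,2,1) (1,2,2) (1,3,1) (1,3,2) (2,1,1) (2,1,2) (2,2,1) (2,2,2) (2,3,1) (2,3,2) (3,1,1) (3,1,2) (3,2,1) (3,2,2) (3,3,1) (3,3,2) — 18.
Summing: 9 + 18 = 27.

27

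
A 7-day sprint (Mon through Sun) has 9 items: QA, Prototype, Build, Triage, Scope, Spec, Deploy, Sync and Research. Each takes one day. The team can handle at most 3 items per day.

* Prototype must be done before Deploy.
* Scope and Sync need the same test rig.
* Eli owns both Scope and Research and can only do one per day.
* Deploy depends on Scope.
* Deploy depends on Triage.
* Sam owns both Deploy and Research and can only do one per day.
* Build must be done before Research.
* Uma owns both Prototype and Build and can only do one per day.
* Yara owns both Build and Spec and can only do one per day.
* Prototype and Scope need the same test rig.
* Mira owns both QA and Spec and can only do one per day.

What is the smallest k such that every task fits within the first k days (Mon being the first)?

3

The precedence chain requires at least 2 distinct days.
With at most 3 per day and 9 tasks, at least 3 days are needed.
3 works (last occupied day: Wed): for example Sync=Wed; Build=Mon; Research=Tue; Triage=Mon; QA=Tue; Spec=Wed; Prototype=Tue; Deploy=Wed; Scope=Mon.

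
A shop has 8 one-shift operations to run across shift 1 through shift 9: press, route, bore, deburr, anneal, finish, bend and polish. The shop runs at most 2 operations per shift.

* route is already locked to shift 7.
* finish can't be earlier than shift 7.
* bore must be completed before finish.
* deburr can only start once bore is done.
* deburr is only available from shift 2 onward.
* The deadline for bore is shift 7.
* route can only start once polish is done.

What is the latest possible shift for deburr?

shift 9

Deburr is available from shift 2.
deburr at shift 9 is achievable: finish -> shift 7, bore -> shift 1, route -> shift 7, bend -> shift 3, polish -> shift 1, deburr -> shift 9, press -> shift 2, anneal -> shift 2.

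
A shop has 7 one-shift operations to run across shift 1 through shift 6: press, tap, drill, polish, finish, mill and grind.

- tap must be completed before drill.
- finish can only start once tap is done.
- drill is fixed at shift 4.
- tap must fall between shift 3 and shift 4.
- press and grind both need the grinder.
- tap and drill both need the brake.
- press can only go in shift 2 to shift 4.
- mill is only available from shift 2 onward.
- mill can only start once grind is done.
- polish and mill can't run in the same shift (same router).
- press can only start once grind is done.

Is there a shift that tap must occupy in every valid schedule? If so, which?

shift 3

tap's window is shift 3–shift 4.
drill is fixed at shift 4, and tap can't share a shift with drill.
So tap must be shift 3.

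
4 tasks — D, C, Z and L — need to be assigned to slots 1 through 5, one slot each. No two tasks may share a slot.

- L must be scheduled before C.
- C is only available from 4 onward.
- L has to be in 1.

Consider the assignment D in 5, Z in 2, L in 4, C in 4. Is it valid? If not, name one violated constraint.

C is only available from 4 onward — holds.
L must be scheduled before C — violated.
No two tasks may share a slot — violated.
L has to be in 1 — violated.

Invalid. L has to be in 1.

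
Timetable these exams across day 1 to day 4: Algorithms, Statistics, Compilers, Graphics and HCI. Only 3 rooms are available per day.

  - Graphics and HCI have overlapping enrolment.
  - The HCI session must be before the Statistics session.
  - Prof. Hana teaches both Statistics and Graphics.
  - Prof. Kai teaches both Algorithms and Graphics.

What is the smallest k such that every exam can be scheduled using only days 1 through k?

The precedence chain requires at least 2 distinct days.
With at most 3 per day and 5 exams, at least 2 days are needed.
Could 2 days be enough, i.e. nothing placed later than day 2? No: Statistics must come after HCI (at day 1 or later) → {day 2}; HCI must come before Statistics (at day 2 or earlier) → {day 1}; Graphics can't share with HCI (day 1) → {day 2}; Graphics can't share with Statistics (day 2) → nothing is left.
So 2 days is not enough.
3 works (last occupied day: day 3): for example Statistics=day 2, Compilers=day 1, Algorithms=day 1, HCI=day 1, Graphics=day 3.

3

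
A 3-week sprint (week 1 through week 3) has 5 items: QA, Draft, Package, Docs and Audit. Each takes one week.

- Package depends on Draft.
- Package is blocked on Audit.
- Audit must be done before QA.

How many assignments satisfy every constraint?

24

Splitting on QA: it can be week 2 (9), week 3 (15). Listing each branch's schedules as (Draft, Package, Docs, Audit) by week number:
QA=week 2: (1,2,1,1) (1,2,2,1) (1,2,3,1) (1,3,1,1) (1,3,2,1) (1,3,3,1) (2,3,1,1) (2,3,2,1) (2,3,3,1) — 9.
QA=week 3: (1,2,1,1) (1,2,2,1) (1,2,3,1) (1,3,1,1) (1,3,1,2) (1,3,2,1) (1,3,2,2) (1,3,3,1) (1,3,3,2) (2,3,1,1) (2,3,1,2) (2,3,2,1) (2,3,2,2) (2,3,3,1) (2,3,3,2) — 15.
Summing: 9 + 15 = 24.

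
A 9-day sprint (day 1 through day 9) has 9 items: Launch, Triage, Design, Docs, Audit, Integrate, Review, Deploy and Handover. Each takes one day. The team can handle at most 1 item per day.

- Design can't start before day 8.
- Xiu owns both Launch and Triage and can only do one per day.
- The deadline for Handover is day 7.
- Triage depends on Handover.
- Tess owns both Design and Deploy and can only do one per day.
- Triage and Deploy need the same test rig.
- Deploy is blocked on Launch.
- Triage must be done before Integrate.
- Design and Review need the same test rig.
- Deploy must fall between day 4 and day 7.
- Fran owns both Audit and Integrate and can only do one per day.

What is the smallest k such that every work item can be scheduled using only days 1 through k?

9 days

The precedence chain requires at least 3 distinct days.
With at most 1 per day and 9 work items, at least 9 days are needed.
Design can't be placed before day 8, so the schedule must run through at least day 8.
9 works (last occupied day: day 9): for example Docs in day 6; Triage in day 2; Review in day 9; Integrate in day 5; Launch in day 3; Deploy in day 4; Design in day 8; Handover in day 1; Audit in day 7.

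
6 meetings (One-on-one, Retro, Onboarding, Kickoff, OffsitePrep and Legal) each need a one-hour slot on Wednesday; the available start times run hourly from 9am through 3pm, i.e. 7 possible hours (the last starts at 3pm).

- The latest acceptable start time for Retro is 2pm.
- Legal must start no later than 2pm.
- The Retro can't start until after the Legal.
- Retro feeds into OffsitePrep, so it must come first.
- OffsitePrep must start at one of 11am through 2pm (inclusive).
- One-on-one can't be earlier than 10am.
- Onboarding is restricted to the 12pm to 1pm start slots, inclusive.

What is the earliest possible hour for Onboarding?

12pm

Onboarding is available from 12pm; Onboarding's own window allows nothing later than 1pm.
Onboarding at 12pm is achievable: Retro=10am, Kickoff=9am, Onboarding=12pm, One-on-one=10am, OffsitePrep=11am, Legal=9am.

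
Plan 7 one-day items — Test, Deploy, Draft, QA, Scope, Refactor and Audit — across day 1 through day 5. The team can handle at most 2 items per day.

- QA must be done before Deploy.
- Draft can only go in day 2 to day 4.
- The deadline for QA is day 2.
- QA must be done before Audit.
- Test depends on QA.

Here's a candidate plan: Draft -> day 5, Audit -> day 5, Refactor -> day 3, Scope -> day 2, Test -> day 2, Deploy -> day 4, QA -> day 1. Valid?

The deadline for QA is day 2 — holds.
QA must be done before Deploy — holds.
QA must be done before Audit — holds.
The team can handle at most 2 items per day — holds.
Test depends on QA — holds.
Draft can only go in day 2 to day 4 — violated.

No — it violates: Draft can only go in day 2 to day 4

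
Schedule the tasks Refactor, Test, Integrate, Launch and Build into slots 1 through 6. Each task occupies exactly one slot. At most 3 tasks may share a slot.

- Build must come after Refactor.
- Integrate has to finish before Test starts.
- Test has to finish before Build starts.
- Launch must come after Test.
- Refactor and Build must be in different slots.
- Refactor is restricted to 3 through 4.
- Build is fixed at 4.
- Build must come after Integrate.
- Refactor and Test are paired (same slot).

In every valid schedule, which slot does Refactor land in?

3

Refactor's window is 3–4.
Build is fixed at 4, and Refactor can't share a slot with Build.
So Refactor must be 3.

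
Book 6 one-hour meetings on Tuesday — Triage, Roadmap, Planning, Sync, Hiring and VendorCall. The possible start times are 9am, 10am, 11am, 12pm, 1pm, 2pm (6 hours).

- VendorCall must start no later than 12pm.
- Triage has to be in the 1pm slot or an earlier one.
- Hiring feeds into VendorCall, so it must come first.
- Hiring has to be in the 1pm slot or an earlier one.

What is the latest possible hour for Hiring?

Hiring's own window allows nothing later than 1pm; downstream work caps Hiring at 11am.
Hiring at 11am is achievable: VendorCall -> 12pm; Planning -> 9am; Triage -> 9am; Sync -> 9am; Hiring -> 11am; Roadmap -> 9am.

11am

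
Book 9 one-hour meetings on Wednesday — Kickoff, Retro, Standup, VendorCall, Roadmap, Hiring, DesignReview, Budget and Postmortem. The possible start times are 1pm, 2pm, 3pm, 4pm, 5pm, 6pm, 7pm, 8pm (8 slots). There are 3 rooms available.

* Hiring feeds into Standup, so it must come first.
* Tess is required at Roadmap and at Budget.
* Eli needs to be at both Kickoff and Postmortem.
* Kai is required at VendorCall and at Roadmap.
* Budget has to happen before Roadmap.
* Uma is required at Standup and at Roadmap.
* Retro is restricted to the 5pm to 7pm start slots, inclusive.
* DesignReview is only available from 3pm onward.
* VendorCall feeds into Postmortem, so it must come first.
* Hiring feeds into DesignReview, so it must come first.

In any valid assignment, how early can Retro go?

5pm

Retro is available from 5pm; Retro's own window allows nothing later than 7pm.
Retro at 5pm is achievable: Hiring=1pm; Retro=5pm; VendorCall=1pm; DesignReview=3pm; Postmortem=2pm; Budget=1pm; Kickoff=3pm; Standup=2pm; Roadmap=3pm.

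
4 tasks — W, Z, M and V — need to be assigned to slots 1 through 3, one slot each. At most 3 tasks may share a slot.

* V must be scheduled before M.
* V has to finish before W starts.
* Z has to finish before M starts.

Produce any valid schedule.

W=2; M=2; Z=1; V=1

Checking: V(1) before M(2); V(1) before W(2); Z(1) before M(2); max 2 per slot (cap 3).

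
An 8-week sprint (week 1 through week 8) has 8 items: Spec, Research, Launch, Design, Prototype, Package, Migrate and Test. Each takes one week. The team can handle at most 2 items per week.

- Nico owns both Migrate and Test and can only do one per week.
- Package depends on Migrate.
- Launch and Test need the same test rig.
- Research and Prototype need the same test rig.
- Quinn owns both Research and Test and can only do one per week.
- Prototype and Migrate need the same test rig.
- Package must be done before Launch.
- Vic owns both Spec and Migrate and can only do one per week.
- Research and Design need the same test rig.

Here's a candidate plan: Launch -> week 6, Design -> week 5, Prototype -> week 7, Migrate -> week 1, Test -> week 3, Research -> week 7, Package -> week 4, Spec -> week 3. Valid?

Research and Design need the same test rig — holds.
Nico owns both Migrate and Test and can only do one per week — holds.
Launch and Test need the same test rig — holds.
Research and Prototype need the same test rig — violated.
The team can handle at most 2 items per week — holds.
Prototype and Migrate need the same test rig — holds.
Quinn owns both Research and Test and can only do one per week — holds.
Package depends on Migrate — holds.
Vic owns both Spec and Migrate and can only do one per week — holds.
Package must be done before Launch — holds.

Invalid. Research and Prototype need the same test rig.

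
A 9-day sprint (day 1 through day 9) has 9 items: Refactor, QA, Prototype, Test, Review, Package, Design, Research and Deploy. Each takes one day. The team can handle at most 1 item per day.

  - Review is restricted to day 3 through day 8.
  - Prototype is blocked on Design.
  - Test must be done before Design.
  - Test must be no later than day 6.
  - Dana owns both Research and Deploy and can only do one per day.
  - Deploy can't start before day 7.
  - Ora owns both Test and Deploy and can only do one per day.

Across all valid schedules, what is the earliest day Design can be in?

day 2

Precedence pushes Design to at least day 2; downstream work caps Design at day 8.
Design at day 2 is achievable: Prototype=day 4; Design=day 2; Research=day 9; QA=day 6; Test=day 1; Review=day 3; Deploy=day 7; Package=day 8; Refactor=day 5.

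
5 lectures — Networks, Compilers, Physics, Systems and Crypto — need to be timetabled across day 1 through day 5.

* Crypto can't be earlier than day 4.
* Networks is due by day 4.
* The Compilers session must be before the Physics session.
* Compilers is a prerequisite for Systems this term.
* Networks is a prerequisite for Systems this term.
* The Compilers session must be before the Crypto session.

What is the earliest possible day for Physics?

Precedence pushes Physics to at least day 2.
Physics at day 2 is achievable: Networks in day 1, Crypto in day 4, Compilers in day 1, Physics in day 2, Systems in day 2.

day 2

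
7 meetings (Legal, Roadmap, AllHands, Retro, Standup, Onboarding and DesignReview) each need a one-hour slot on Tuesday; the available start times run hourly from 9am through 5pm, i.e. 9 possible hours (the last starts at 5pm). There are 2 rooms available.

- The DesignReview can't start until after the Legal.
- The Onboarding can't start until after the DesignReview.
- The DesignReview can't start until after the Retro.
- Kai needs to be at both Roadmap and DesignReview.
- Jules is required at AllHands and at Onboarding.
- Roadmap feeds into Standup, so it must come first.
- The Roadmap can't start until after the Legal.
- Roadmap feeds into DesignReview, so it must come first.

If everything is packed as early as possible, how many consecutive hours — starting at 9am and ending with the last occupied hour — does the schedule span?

The precedence chain requires at least 4 distinct hours.
With at most 2 per hour and 7 meetings, at least 4 hours are needed.
4 works (last occupied hour: 12pm): for example Roadmap=10am; Standup=11am; AllHands=10am; Onboarding=12pm; Legal=9am; DesignReview=11am; Retro=9am.

4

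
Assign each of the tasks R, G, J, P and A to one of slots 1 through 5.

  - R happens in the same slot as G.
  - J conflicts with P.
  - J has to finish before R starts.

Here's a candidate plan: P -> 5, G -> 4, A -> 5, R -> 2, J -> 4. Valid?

J has to finish before R starts — violated.
R happens in the same slot as G — violated.
J conflicts with P — holds.

No — it violates: J has to finish before R starts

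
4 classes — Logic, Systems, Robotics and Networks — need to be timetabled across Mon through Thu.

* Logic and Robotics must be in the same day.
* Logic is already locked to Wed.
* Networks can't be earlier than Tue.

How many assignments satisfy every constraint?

12

Splitting on Systems: it can be Mon (3), Tue (3), Wed (3), Thu (3). Listing each branch's schedules as (Logic, Robotics, Networks):
Systems=Mon: (Wed,Wed,Tue) (Wed,Wed,Wed) (Wed,Wed,Thu) — 3.
Systems=Tue: (Wed,Wed,Tue) (Wed,Wed,Wed) (Wed,Wed,Thu) — 3.
Systems=Wed: (Wed,Wed,Tue) (Wed,Wed,Wed) (Wed,Wed,Thu) — 3.
Systems=Thu: (Wed,Wed,Tue) (Wed,Wed,Wed) (Wed,Wed,Thu) — 3.
Summing: 3 + 3 + 3 + 3 = 12.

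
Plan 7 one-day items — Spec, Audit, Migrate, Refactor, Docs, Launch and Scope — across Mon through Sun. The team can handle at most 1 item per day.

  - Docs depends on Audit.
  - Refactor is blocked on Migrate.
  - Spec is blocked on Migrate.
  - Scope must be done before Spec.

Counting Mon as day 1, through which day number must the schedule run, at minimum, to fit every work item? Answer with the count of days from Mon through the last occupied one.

7 days

The precedence chain requires at least 2 distinct days.
With at most 1 per day and 7 work items, at least 7 days are needed.
7 works (last occupied day: Sun): for example Refactor=Fri, Spec=Wed, Docs=Sat, Audit=Thu, Migrate=Mon, Scope=Tue, Launch=Sun.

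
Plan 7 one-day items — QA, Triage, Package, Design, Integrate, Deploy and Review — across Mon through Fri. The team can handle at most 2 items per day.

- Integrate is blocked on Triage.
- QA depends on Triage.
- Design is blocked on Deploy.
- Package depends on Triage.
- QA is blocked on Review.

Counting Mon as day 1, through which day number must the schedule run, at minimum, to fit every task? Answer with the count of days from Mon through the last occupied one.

4

The precedence chain requires at least 2 distinct days.
With at most 2 per day and 7 tasks, at least 4 days are needed.
4 works (last occupied day: Thu): for example Deploy in Wed; Package in Tue; Review in Mon; Triage in Mon; Design in Thu; QA in Tue; Integrate in Wed.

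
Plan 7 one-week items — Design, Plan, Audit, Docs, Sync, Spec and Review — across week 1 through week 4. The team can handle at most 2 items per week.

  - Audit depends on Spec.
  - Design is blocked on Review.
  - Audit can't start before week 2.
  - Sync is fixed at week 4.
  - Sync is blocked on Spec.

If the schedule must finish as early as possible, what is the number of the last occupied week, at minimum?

The precedence chain requires at least 2 distinct weeks.
With at most 2 per week and 7 tasks, at least 4 weeks are needed.
Sync can't be placed before week 4, so the schedule must run through at least week 4.
4 works (last occupied week: week 4): for example Docs=week 3, Audit=week 2, Review=week 1, Sync=week 4, Spec=week 1, Plan=week 3, Design=week 2.

week 4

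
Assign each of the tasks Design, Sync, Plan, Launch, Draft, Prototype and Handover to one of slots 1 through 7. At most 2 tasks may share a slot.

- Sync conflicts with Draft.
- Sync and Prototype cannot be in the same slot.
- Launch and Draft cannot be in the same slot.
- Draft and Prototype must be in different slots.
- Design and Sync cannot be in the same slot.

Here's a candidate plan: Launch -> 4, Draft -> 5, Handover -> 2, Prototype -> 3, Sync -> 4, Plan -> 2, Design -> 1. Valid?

Sync and Prototype cannot be in the same slot — holds.
Design and Sync cannot be in the same slot — holds.
At most 2 tasks may share a slot — holds.
Draft and Prototype must be in different slots — holds.
Sync conflicts with Draft — holds.
Launch and Draft cannot be in the same slot — holds.

Yes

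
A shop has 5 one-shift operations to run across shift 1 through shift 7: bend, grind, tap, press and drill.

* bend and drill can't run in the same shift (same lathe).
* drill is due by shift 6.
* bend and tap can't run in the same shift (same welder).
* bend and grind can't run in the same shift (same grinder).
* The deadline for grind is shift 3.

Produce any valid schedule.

press -> shift 1, drill -> shift 1, grind -> shift 1, bend -> shift 2, tap -> shift 1

Checking: bend(shift 2) != drill(shift 1); bend(shift 2) != tap(shift 1); bend(shift 2) != grind(shift 1); drill=shift 1 in [shift 1,shift 6]; grind=shift 1 in [shift 1,shift 3].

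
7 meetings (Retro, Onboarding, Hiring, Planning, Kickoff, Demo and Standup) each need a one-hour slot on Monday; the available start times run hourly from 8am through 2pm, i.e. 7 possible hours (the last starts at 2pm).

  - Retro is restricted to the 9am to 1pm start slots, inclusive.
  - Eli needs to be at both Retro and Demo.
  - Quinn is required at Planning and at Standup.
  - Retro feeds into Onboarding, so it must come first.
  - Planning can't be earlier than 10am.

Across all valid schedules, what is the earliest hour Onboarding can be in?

10am

Precedence pushes Onboarding to at least 10am.
Onboarding at 10am is achievable: Planning=10am; Kickoff=8am; Standup=8am; Hiring=8am; Demo=8am; Onboarding=10am; Retro=9am.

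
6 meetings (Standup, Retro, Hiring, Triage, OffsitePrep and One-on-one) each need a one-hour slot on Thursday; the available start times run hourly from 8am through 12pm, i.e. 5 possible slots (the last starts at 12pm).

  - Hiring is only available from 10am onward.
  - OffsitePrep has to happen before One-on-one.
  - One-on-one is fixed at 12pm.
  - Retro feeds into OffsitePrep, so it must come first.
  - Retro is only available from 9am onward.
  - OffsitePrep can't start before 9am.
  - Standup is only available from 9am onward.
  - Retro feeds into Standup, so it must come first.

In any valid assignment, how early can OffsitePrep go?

10am

OffsitePrep is available from 9am; precedence pushes OffsitePrep to at least 10am; downstream work caps OffsitePrep at 11am.
OffsitePrep at 10am is achievable: Standup=10am; Triage=8am; One-on-one=12pm; Retro=9am; Hiring=10am; OffsitePrep=10am.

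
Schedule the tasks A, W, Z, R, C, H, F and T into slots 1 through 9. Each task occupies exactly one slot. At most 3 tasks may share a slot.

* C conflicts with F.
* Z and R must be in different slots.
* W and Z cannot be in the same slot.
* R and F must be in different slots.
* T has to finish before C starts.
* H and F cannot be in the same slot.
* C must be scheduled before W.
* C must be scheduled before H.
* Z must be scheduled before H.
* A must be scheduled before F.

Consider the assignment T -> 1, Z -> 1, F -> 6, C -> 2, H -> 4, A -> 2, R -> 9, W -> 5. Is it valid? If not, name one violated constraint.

T has to finish before C starts — holds.
C must be scheduled before W — holds.
A must be scheduled before F — holds.
Z must be scheduled before H — holds.
H and F cannot be in the same slot — holds.
At most 3 tasks may share a slot — holds.
W and Z cannot be in the same slot — holds.
C must be scheduled before H — holds.
C conflicts with F — holds.
Z and R must be in different slots — holds.
R and F must be in different slots — holds.

Valid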